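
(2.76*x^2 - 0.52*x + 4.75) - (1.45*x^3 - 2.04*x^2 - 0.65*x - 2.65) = -1.45*x^3 + 4.8*x^2 + 0.13*x + 7.4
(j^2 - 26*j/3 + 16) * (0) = 0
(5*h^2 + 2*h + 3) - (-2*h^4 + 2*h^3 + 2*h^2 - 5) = 2*h^4 - 2*h^3 + 3*h^2 + 2*h + 8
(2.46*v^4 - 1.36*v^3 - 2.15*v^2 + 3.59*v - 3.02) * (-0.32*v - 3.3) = -0.7872*v^5 - 7.6828*v^4 + 5.176*v^3 + 5.9462*v^2 - 10.8806*v + 9.966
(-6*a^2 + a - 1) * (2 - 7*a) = 42*a^3 - 19*a^2 + 9*a - 2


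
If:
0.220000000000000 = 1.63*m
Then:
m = 0.13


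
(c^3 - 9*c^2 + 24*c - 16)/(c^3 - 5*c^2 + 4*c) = (c - 4)/c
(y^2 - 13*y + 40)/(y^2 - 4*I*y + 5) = (y^2 - 13*y + 40)/(y^2 - 4*I*y + 5)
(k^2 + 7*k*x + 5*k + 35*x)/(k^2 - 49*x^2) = (-k - 5)/(-k + 7*x)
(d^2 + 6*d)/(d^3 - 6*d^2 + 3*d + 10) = d*(d + 6)/(d^3 - 6*d^2 + 3*d + 10)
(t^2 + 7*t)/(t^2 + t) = (t + 7)/(t + 1)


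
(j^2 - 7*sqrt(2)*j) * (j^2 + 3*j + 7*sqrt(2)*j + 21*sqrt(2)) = j^4 + 3*j^3 - 98*j^2 - 294*j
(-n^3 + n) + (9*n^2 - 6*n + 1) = -n^3 + 9*n^2 - 5*n + 1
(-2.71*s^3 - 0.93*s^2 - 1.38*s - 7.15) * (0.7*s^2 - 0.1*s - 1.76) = -1.897*s^5 - 0.38*s^4 + 3.8966*s^3 - 3.2302*s^2 + 3.1438*s + 12.584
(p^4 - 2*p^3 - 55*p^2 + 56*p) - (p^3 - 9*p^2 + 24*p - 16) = p^4 - 3*p^3 - 46*p^2 + 32*p + 16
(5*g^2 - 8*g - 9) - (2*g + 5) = 5*g^2 - 10*g - 14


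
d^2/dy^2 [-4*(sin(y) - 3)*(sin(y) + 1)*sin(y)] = -36*sin(y)*cos(y)^2 + 32*cos(y)^2 - 16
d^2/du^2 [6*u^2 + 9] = 12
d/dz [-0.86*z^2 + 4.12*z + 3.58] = 4.12 - 1.72*z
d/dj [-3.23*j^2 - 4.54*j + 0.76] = -6.46*j - 4.54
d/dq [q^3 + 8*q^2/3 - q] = 3*q^2 + 16*q/3 - 1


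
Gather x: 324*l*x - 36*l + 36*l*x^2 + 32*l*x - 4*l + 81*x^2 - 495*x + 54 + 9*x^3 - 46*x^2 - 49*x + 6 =-40*l + 9*x^3 + x^2*(36*l + 35) + x*(356*l - 544) + 60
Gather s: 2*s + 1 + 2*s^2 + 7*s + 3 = 2*s^2 + 9*s + 4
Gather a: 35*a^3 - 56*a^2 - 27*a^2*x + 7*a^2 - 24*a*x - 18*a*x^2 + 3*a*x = 35*a^3 + a^2*(-27*x - 49) + a*(-18*x^2 - 21*x)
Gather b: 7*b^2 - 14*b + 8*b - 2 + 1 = 7*b^2 - 6*b - 1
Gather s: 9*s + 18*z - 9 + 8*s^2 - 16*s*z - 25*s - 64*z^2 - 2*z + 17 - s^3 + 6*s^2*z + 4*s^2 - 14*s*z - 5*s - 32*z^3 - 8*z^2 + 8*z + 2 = -s^3 + s^2*(6*z + 12) + s*(-30*z - 21) - 32*z^3 - 72*z^2 + 24*z + 10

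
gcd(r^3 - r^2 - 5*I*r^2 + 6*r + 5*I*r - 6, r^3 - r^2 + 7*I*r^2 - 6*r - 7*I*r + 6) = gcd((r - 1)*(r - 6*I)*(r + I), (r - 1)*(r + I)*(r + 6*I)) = r^2 + r*(-1 + I) - I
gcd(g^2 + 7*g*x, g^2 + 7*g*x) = g^2 + 7*g*x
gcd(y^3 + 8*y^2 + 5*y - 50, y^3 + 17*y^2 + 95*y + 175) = y^2 + 10*y + 25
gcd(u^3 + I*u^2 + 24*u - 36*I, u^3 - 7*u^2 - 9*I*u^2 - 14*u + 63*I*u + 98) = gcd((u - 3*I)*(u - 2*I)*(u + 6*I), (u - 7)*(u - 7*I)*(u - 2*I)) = u - 2*I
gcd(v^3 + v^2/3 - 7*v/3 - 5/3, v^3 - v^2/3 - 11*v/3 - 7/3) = v^2 + 2*v + 1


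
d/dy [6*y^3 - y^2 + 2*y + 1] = 18*y^2 - 2*y + 2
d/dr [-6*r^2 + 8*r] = 8 - 12*r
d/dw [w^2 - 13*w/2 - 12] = 2*w - 13/2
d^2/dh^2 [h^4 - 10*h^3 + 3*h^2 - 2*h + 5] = 12*h^2 - 60*h + 6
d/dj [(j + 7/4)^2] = 2*j + 7/2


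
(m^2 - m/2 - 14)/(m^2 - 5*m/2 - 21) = (m - 4)/(m - 6)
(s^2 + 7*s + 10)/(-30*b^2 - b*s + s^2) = (s^2 + 7*s + 10)/(-30*b^2 - b*s + s^2)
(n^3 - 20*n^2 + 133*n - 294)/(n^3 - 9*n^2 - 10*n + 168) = (n - 7)/(n + 4)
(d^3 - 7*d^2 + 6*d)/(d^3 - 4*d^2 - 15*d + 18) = d/(d + 3)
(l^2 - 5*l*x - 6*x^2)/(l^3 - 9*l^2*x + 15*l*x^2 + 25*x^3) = (l - 6*x)/(l^2 - 10*l*x + 25*x^2)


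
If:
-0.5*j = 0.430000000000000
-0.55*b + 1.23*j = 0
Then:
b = -1.92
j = -0.86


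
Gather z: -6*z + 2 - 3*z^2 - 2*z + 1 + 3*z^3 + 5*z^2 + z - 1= 3*z^3 + 2*z^2 - 7*z + 2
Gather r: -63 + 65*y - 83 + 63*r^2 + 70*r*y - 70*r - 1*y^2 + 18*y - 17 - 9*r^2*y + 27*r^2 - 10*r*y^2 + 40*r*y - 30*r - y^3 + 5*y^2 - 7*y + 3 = r^2*(90 - 9*y) + r*(-10*y^2 + 110*y - 100) - y^3 + 4*y^2 + 76*y - 160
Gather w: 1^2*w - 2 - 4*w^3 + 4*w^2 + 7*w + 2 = -4*w^3 + 4*w^2 + 8*w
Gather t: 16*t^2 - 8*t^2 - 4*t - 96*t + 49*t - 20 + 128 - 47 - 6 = 8*t^2 - 51*t + 55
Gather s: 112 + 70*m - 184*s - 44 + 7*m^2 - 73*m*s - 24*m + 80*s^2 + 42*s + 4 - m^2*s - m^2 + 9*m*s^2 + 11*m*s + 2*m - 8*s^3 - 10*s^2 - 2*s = 6*m^2 + 48*m - 8*s^3 + s^2*(9*m + 70) + s*(-m^2 - 62*m - 144) + 72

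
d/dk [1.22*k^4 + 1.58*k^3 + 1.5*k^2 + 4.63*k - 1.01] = 4.88*k^3 + 4.74*k^2 + 3.0*k + 4.63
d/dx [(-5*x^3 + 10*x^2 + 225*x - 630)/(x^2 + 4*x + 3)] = 5*(-x^4 - 8*x^3 - 46*x^2 + 264*x + 639)/(x^4 + 8*x^3 + 22*x^2 + 24*x + 9)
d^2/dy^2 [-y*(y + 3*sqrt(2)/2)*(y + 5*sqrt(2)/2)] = -6*y - 8*sqrt(2)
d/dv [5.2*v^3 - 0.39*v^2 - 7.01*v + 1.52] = 15.6*v^2 - 0.78*v - 7.01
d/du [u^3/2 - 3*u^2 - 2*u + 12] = 3*u^2/2 - 6*u - 2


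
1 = 1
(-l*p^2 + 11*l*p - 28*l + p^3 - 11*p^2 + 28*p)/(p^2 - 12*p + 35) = (-l*p + 4*l + p^2 - 4*p)/(p - 5)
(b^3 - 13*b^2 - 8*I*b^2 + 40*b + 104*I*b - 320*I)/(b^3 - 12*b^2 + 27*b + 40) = (b - 8*I)/(b + 1)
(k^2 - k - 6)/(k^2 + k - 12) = (k + 2)/(k + 4)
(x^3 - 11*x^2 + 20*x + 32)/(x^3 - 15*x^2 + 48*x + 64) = (x - 4)/(x - 8)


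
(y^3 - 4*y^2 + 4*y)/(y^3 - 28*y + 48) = y*(y - 2)/(y^2 + 2*y - 24)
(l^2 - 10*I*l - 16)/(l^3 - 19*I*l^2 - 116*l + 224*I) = (l - 2*I)/(l^2 - 11*I*l - 28)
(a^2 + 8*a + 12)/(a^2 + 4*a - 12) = (a + 2)/(a - 2)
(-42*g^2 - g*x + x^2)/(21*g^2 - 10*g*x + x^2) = (6*g + x)/(-3*g + x)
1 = 1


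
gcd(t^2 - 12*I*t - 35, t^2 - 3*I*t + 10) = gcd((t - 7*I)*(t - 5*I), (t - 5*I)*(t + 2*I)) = t - 5*I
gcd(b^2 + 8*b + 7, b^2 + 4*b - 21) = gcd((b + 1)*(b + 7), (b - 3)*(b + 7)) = b + 7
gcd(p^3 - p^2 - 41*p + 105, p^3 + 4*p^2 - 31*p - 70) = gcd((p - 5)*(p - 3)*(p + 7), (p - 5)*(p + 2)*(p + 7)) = p^2 + 2*p - 35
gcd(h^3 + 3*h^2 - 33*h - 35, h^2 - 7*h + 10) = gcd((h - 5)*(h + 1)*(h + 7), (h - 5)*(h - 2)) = h - 5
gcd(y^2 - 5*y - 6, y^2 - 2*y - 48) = 1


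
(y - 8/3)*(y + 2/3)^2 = y^3 - 4*y^2/3 - 28*y/9 - 32/27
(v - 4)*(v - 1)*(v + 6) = v^3 + v^2 - 26*v + 24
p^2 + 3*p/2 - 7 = (p - 2)*(p + 7/2)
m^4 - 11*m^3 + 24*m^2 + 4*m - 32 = (m - 8)*(m - 2)^2*(m + 1)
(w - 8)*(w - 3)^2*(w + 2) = w^4 - 12*w^3 + 29*w^2 + 42*w - 144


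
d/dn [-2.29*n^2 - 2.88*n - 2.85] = -4.58*n - 2.88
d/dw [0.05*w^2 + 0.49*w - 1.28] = 0.1*w + 0.49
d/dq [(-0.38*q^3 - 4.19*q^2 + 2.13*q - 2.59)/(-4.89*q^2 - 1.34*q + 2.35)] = (1.8582*q^4 + 1.0184*q^3 + 13.3513*q^2 - 45.0232*q + 1.5349)/(23.9121*q^4 + 13.1052*q^3 - 21.1874*q^2 - 6.298*q + 5.5225)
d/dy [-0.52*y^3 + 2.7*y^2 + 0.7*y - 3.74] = -1.56*y^2 + 5.4*y + 0.7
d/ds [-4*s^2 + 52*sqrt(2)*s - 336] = -8*s + 52*sqrt(2)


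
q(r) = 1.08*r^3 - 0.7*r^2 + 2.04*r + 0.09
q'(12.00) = 451.80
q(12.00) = 1790.01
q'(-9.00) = 277.08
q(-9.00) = -862.29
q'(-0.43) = 3.24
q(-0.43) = -1.00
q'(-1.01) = 6.76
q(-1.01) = -3.80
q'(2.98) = 26.64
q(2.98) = 28.53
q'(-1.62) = 12.81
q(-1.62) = -9.64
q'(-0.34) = 2.89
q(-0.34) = -0.73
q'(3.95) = 47.06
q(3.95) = 63.79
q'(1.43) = 6.66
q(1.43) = 4.73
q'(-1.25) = 8.85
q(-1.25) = -5.66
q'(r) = 3.24*r^2 - 1.4*r + 2.04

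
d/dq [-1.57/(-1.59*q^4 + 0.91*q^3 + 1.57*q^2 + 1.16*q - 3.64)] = (-9.9852*q^3 + 4.2861*q^2 + 4.9298*q + 1.8212)/(-1.59*q^4 + 0.91*q^3 + 1.57*q^2 + 1.16*q - 3.64)^2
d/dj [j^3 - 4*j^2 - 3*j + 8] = 3*j^2 - 8*j - 3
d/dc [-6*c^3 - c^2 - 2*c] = -18*c^2 - 2*c - 2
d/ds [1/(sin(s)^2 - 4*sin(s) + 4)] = -2*cos(s)/(sin(s) - 2)^3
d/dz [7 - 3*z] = -3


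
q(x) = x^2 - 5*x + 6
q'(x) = 2*x - 5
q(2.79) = -0.17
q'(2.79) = 0.58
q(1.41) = 0.94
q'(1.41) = -2.18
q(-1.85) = 18.67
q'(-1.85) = -8.70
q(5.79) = 10.57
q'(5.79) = 6.58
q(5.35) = 7.87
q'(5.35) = 5.70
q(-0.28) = 7.48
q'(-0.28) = -5.56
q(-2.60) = 25.76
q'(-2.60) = -10.20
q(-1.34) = 14.50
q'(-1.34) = -7.68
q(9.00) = 42.00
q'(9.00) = 13.00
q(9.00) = 42.00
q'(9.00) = 13.00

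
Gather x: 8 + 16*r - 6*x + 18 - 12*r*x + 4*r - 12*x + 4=20*r + x*(-12*r - 18) + 30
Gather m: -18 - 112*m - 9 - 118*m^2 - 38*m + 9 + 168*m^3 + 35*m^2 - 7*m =168*m^3 - 83*m^2 - 157*m - 18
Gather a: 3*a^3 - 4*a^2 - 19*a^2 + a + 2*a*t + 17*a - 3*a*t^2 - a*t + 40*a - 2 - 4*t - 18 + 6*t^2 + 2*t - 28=3*a^3 - 23*a^2 + a*(-3*t^2 + t + 58) + 6*t^2 - 2*t - 48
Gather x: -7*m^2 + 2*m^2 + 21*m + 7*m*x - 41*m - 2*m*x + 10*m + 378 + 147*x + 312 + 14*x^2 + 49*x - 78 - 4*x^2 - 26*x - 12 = -5*m^2 - 10*m + 10*x^2 + x*(5*m + 170) + 600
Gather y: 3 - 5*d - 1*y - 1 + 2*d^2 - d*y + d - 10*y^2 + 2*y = 2*d^2 - 4*d - 10*y^2 + y*(1 - d) + 2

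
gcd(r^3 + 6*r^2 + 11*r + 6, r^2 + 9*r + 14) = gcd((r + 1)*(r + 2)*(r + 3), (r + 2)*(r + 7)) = r + 2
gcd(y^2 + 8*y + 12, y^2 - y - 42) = y + 6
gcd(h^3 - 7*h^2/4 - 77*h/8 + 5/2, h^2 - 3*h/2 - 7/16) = 1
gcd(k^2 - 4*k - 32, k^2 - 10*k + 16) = k - 8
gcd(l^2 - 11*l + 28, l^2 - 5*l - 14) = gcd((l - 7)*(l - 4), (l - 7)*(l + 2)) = l - 7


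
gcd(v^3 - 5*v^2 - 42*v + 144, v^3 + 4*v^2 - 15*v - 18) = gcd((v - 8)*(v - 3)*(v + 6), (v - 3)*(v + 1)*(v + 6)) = v^2 + 3*v - 18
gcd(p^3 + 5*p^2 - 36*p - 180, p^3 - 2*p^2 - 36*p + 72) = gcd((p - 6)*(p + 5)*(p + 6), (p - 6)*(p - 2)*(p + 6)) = p^2 - 36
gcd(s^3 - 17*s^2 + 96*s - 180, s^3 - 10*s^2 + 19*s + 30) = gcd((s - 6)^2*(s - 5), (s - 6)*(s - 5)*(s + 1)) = s^2 - 11*s + 30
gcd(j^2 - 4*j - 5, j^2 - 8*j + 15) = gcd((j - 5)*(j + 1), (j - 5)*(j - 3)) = j - 5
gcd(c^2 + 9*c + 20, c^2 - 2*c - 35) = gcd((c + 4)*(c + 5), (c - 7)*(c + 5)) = c + 5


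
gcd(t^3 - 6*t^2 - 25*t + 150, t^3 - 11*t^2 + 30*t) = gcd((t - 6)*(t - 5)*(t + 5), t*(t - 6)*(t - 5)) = t^2 - 11*t + 30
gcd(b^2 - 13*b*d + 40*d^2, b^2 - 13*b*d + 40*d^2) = b^2 - 13*b*d + 40*d^2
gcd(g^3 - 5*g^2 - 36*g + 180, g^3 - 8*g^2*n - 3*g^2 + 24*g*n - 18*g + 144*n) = g - 6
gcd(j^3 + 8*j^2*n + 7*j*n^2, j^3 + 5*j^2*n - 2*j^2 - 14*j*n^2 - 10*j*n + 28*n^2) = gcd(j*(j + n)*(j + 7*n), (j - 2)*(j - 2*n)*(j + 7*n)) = j + 7*n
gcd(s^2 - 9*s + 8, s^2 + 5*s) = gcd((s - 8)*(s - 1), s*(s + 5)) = 1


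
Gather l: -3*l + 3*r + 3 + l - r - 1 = -2*l + 2*r + 2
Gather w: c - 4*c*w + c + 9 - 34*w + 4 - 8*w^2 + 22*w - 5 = 2*c - 8*w^2 + w*(-4*c - 12) + 8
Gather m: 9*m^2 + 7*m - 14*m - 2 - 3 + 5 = 9*m^2 - 7*m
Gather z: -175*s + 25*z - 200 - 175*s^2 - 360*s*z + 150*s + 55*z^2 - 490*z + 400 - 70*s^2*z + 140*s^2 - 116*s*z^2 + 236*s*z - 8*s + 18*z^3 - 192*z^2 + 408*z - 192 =-35*s^2 - 33*s + 18*z^3 + z^2*(-116*s - 137) + z*(-70*s^2 - 124*s - 57) + 8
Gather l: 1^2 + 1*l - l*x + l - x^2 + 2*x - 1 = l*(2 - x) - x^2 + 2*x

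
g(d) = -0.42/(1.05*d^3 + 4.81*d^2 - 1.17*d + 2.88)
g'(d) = -0.42*(-3.15*d^2 - 9.62*d + 1.17)/(1.05*d^3 + 4.81*d^2 - 1.17*d + 2.88)^2 = (1.323*d^2 + 4.0404*d - 0.4914)/(1.05*d^3 + 4.81*d^2 - 1.17*d + 2.88)^2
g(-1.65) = -0.03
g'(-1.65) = -0.02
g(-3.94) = -0.02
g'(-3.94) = 0.01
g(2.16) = -0.01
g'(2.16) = 0.01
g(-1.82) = -0.03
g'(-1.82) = -0.02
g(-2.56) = -0.02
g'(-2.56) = -0.01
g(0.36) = -0.13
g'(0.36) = 0.12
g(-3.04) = -0.02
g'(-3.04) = -0.00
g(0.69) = -0.09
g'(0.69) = 0.13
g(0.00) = -0.15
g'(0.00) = -0.06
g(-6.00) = 0.01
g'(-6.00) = 0.01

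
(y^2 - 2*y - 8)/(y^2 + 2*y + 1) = (y^2 - 2*y - 8)/(y^2 + 2*y + 1)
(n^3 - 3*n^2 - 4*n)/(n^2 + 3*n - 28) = n*(n + 1)/(n + 7)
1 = 1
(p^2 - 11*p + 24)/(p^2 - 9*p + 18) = (p - 8)/(p - 6)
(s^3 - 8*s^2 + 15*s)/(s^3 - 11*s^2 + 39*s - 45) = s/(s - 3)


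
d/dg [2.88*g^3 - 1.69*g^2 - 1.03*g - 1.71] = 8.64*g^2 - 3.38*g - 1.03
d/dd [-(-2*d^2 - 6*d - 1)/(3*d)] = 2/3 - 1/(3*d^2)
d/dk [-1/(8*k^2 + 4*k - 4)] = (k + 1/4)/(2*k^2 + k - 1)^2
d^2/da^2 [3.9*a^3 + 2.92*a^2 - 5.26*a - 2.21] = 23.4*a + 5.84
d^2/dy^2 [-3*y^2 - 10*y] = -6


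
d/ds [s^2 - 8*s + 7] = 2*s - 8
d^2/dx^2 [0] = 0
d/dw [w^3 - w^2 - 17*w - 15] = 3*w^2 - 2*w - 17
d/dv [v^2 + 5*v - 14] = 2*v + 5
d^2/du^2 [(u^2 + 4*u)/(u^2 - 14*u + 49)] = 6*(6*u + 35)/(u^4 - 28*u^3 + 294*u^2 - 1372*u + 2401)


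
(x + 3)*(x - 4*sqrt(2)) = x^2 - 4*sqrt(2)*x + 3*x - 12*sqrt(2)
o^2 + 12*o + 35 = (o + 5)*(o + 7)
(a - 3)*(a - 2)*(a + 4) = a^3 - a^2 - 14*a + 24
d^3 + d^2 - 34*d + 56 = (d - 4)*(d - 2)*(d + 7)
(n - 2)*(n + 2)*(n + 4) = n^3 + 4*n^2 - 4*n - 16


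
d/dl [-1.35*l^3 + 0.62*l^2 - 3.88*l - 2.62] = -4.05*l^2 + 1.24*l - 3.88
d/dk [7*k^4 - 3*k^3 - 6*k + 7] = 28*k^3 - 9*k^2 - 6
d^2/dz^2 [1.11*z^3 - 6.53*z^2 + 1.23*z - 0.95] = 6.66*z - 13.06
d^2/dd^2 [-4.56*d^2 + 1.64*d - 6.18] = -9.12000000000000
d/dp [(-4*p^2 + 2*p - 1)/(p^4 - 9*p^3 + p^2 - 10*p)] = (8*p^5 - 42*p^4 + 40*p^3 + 11*p^2 + 2*p - 10)/(p^2*(p^6 - 18*p^5 + 83*p^4 - 38*p^3 + 181*p^2 - 20*p + 100))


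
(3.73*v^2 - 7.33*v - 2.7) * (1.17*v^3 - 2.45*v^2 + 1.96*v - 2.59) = 4.3641*v^5 - 17.7146*v^4 + 22.1103*v^3 - 17.4125*v^2 + 13.6927*v + 6.993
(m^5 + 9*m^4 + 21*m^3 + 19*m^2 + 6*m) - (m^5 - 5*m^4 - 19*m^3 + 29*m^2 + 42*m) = 14*m^4 + 40*m^3 - 10*m^2 - 36*m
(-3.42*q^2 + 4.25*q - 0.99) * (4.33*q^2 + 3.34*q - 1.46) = -14.8086*q^4 + 6.9797*q^3 + 14.9015*q^2 - 9.5116*q + 1.4454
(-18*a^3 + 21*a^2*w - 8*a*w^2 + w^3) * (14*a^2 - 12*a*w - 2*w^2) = -252*a^5 + 510*a^4*w - 328*a^3*w^2 + 68*a^2*w^3 + 4*a*w^4 - 2*w^5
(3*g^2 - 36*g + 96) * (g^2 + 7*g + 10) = 3*g^4 - 15*g^3 - 126*g^2 + 312*g + 960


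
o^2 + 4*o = o*(o + 4)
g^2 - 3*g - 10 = (g - 5)*(g + 2)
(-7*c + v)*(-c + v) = 7*c^2 - 8*c*v + v^2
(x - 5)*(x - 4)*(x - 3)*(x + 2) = x^4 - 10*x^3 + 23*x^2 + 34*x - 120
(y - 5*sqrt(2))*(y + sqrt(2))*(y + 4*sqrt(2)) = y^3 - 42*y - 40*sqrt(2)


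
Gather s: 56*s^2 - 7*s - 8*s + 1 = 56*s^2 - 15*s + 1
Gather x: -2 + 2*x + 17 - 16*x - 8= 7 - 14*x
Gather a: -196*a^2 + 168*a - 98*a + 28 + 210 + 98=-196*a^2 + 70*a + 336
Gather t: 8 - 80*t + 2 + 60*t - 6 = 4 - 20*t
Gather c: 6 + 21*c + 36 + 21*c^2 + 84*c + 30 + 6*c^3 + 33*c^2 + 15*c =6*c^3 + 54*c^2 + 120*c + 72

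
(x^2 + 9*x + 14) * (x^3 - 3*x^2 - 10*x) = x^5 + 6*x^4 - 23*x^3 - 132*x^2 - 140*x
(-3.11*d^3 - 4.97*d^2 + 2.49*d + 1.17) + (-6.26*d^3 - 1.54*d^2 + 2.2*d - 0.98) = -9.37*d^3 - 6.51*d^2 + 4.69*d + 0.19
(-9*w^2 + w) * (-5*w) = 45*w^3 - 5*w^2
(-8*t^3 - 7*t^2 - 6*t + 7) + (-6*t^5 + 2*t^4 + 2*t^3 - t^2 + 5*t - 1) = -6*t^5 + 2*t^4 - 6*t^3 - 8*t^2 - t + 6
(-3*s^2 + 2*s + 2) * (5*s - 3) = -15*s^3 + 19*s^2 + 4*s - 6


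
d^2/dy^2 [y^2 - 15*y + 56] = 2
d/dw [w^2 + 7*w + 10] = 2*w + 7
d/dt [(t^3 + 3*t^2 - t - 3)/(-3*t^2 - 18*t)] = (-t^4 - 12*t^3 - 19*t^2 - 6*t - 18)/(3*t^2*(t^2 + 12*t + 36))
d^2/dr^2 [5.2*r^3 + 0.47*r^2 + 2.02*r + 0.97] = 31.2*r + 0.94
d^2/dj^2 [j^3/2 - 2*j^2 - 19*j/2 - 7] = 3*j - 4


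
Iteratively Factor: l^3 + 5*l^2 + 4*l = (l + 1)*(l^2 + 4*l) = l*(l + 1)*(l + 4)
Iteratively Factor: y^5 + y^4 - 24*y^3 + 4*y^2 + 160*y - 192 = (y + 4)*(y^4 - 3*y^3 - 12*y^2 + 52*y - 48) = (y - 2)*(y + 4)*(y^3 - y^2 - 14*y + 24) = (y - 3)*(y - 2)*(y + 4)*(y^2 + 2*y - 8) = (y - 3)*(y - 2)^2*(y + 4)*(y + 4)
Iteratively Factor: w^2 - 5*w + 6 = (w - 2)*(w - 3)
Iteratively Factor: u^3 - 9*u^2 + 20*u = (u - 4)*(u^2 - 5*u) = (u - 5)*(u - 4)*(u)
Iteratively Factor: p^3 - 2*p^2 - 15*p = (p + 3)*(p^2 - 5*p) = (p - 5)*(p + 3)*(p)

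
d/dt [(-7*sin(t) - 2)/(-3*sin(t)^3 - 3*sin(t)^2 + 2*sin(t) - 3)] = (-42*sin(t)^3 - 39*sin(t)^2 - 12*sin(t) + 25)*cos(t)/(3*sin(t)^3 + 3*sin(t)^2 - 2*sin(t) + 3)^2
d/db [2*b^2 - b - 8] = 4*b - 1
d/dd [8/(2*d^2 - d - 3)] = 8*(1 - 4*d)/(-2*d^2 + d + 3)^2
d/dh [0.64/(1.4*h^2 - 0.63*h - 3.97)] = (0.4032 - 1.792*h)/(-1.4*h^2 + 0.63*h + 3.97)^2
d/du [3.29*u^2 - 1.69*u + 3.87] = 6.58*u - 1.69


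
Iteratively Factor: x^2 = (x)*(x)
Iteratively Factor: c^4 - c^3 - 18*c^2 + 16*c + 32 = (c - 4)*(c^3 + 3*c^2 - 6*c - 8) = (c - 4)*(c + 1)*(c^2 + 2*c - 8) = (c - 4)*(c - 2)*(c + 1)*(c + 4)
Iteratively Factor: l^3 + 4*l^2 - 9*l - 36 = (l - 3)*(l^2 + 7*l + 12) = (l - 3)*(l + 4)*(l + 3)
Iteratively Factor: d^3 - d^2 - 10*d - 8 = (d - 4)*(d^2 + 3*d + 2) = (d - 4)*(d + 2)*(d + 1)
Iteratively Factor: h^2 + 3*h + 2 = (h + 2)*(h + 1)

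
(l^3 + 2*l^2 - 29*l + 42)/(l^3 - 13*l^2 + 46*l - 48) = (l + 7)/(l - 8)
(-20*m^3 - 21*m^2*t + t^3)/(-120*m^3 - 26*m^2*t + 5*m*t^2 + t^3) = (m + t)/(6*m + t)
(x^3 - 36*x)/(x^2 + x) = (x^2 - 36)/(x + 1)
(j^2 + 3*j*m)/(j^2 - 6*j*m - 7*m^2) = j*(j + 3*m)/(j^2 - 6*j*m - 7*m^2)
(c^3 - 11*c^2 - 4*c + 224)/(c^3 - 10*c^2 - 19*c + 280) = (c + 4)/(c + 5)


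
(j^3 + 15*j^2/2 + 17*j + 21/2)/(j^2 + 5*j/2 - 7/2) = (j^2 + 4*j + 3)/(j - 1)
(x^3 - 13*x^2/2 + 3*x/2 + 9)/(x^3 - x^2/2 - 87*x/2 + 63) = (x + 1)/(x + 7)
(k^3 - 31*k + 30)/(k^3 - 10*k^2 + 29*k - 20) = (k + 6)/(k - 4)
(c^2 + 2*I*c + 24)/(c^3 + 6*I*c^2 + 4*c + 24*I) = (c - 4*I)/(c^2 + 4)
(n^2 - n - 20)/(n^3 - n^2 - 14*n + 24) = (n - 5)/(n^2 - 5*n + 6)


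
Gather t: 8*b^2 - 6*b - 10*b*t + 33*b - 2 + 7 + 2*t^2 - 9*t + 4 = 8*b^2 + 27*b + 2*t^2 + t*(-10*b - 9) + 9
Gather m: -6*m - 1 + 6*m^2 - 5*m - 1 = 6*m^2 - 11*m - 2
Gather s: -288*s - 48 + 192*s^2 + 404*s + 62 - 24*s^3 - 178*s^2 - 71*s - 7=-24*s^3 + 14*s^2 + 45*s + 7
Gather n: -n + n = 0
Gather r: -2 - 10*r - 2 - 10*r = -20*r - 4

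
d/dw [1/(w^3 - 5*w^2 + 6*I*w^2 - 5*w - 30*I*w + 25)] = (-3*w^2 + 10*w - 12*I*w + 5 + 30*I)/(w^3 - 5*w^2 + 6*I*w^2 - 5*w - 30*I*w + 25)^2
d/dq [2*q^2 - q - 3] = 4*q - 1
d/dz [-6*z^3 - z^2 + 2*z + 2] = -18*z^2 - 2*z + 2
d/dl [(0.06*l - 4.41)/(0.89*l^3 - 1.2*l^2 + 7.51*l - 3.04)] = (-0.1068*l^3 + 11.8467*l^2 - 10.584*l + 32.9367)/(0.7921*l^6 - 2.136*l^5 + 14.8078*l^4 - 23.4352*l^3 + 63.6961*l^2 - 45.6608*l + 9.2416)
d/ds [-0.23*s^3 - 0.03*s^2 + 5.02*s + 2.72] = -0.69*s^2 - 0.06*s + 5.02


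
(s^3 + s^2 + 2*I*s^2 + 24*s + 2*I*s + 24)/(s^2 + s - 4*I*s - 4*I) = s + 6*I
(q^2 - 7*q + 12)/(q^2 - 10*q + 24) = (q - 3)/(q - 6)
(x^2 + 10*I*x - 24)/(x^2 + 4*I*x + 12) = (x + 4*I)/(x - 2*I)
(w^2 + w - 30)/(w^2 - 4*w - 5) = (w + 6)/(w + 1)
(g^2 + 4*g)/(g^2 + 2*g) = (g + 4)/(g + 2)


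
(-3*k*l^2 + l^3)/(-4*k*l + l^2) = l*(3*k - l)/(4*k - l)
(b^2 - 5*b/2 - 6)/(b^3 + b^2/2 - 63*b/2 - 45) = (b - 4)/(b^2 - b - 30)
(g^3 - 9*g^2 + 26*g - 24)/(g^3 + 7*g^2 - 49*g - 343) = (g^3 - 9*g^2 + 26*g - 24)/(g^3 + 7*g^2 - 49*g - 343)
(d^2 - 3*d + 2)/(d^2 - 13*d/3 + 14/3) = 3*(d - 1)/(3*d - 7)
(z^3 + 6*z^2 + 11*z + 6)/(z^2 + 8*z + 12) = (z^2 + 4*z + 3)/(z + 6)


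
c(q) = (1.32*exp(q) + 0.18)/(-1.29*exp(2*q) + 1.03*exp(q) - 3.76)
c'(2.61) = 0.08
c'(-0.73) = -0.17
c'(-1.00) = -0.14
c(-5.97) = -0.05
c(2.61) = -0.08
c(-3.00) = -0.07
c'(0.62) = 0.07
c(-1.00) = -0.19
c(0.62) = -0.42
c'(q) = (1.32*exp(q) + 0.18)*(2.58*exp(2*q) - 1.03*exp(q))/(-1.29*exp(2*q) + 1.03*exp(q) - 3.76)^2 + 1.32*exp(q)/(-1.29*exp(2*q) + 1.03*exp(q) - 3.76) = (1.7028*exp(2*q) + 0.4644*exp(q) - 5.1486)*exp(q)/(1.6641*exp(4*q) - 2.6574*exp(3*q) + 10.7617*exp(2*q) - 7.7456*exp(q) + 14.1376)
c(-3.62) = -0.06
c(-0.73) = -0.23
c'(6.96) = 0.00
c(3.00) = -0.05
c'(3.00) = 0.05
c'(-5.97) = -0.00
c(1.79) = -0.18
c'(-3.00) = -0.02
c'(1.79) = 0.18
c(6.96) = -0.00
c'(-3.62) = -0.01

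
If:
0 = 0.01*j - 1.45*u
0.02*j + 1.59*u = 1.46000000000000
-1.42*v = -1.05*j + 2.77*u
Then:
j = 47.15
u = 0.33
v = 34.23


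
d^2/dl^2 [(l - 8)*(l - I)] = 2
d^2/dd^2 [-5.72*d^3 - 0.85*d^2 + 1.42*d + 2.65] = -34.32*d - 1.7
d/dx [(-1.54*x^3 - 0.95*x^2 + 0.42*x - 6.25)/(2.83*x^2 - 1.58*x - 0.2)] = (-4.3582*x^4 + 4.8664*x^3 + 1.2364*x^2 + 35.755*x - 9.959)/(8.0089*x^4 - 8.9428*x^3 + 1.3644*x^2 + 0.632*x + 0.04)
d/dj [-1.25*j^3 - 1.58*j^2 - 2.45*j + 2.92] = -3.75*j^2 - 3.16*j - 2.45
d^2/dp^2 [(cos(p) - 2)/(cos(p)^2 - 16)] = (8*(cos(p) - 2)*sin(p)^2*cos(p)^2 - (cos(p)^2 - 16)^2*cos(p) + 2*(cos(p)^2 - 16)*(-2*cos(2*p) + cos(3*p)))/(cos(p)^2 - 16)^3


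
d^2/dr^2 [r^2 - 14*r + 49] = 2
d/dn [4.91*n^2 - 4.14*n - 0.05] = 9.82*n - 4.14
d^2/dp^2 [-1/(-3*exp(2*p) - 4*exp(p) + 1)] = 4*(-(3*exp(p) + 1)*(3*exp(2*p) + 4*exp(p) - 1) + 2*(3*exp(p) + 2)^2*exp(p))*exp(p)/(3*exp(2*p) + 4*exp(p) - 1)^3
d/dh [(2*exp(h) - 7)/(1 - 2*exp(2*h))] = (4*exp(2*h) - 28*exp(h) + 2)*exp(h)/(4*exp(4*h) - 4*exp(2*h) + 1)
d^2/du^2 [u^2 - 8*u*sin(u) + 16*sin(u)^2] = 8*u*sin(u) - 64*sin(u)^2 - 16*cos(u) + 34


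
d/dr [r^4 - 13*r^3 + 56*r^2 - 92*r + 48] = 4*r^3 - 39*r^2 + 112*r - 92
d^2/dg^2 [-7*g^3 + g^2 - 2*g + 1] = 2 - 42*g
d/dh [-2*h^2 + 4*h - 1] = 4 - 4*h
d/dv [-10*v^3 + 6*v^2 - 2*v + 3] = -30*v^2 + 12*v - 2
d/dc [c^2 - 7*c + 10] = 2*c - 7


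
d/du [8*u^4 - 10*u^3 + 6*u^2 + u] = 32*u^3 - 30*u^2 + 12*u + 1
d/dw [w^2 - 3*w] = 2*w - 3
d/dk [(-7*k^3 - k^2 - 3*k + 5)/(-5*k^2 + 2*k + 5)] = (35*k^4 - 28*k^3 - 122*k^2 + 40*k - 25)/(25*k^4 - 20*k^3 - 46*k^2 + 20*k + 25)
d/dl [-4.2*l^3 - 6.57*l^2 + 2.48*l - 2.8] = -12.6*l^2 - 13.14*l + 2.48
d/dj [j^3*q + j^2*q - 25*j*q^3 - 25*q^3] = q*(3*j^2 + 2*j - 25*q^2)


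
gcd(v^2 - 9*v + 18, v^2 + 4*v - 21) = v - 3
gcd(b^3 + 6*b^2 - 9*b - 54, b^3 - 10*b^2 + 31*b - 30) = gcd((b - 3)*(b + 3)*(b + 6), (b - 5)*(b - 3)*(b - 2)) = b - 3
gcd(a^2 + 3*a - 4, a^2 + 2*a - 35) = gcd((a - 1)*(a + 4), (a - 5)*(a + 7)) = 1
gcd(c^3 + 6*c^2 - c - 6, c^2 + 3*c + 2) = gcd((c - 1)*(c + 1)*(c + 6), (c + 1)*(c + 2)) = c + 1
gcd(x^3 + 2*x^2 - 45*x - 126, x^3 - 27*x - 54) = x + 3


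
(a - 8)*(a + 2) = a^2 - 6*a - 16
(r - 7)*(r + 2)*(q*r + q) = q*r^3 - 4*q*r^2 - 19*q*r - 14*q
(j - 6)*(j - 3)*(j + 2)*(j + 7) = j^4 - 49*j^2 + 36*j + 252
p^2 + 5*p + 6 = (p + 2)*(p + 3)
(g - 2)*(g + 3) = g^2 + g - 6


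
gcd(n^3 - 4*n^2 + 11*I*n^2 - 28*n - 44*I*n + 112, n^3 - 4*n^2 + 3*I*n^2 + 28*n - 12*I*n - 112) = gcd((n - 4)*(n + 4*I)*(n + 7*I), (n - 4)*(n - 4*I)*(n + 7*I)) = n^2 + n*(-4 + 7*I) - 28*I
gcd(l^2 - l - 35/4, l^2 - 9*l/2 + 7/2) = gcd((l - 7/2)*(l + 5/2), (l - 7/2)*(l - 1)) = l - 7/2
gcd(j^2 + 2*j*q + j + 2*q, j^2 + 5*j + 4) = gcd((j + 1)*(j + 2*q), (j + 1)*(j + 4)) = j + 1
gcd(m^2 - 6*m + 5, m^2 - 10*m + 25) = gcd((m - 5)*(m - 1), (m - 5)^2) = m - 5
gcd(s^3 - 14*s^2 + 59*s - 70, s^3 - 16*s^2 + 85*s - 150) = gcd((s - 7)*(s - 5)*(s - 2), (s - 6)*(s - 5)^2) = s - 5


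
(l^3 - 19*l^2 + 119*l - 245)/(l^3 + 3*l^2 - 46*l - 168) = (l^2 - 12*l + 35)/(l^2 + 10*l + 24)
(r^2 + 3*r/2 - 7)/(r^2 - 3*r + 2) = (r + 7/2)/(r - 1)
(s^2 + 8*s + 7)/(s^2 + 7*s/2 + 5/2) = 2*(s + 7)/(2*s + 5)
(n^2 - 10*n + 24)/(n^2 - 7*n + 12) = (n - 6)/(n - 3)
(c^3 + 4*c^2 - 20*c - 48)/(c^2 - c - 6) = (c^2 + 2*c - 24)/(c - 3)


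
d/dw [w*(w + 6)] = 2*w + 6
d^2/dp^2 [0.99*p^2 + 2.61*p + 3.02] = 1.98000000000000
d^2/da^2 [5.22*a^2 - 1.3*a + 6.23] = 10.4400000000000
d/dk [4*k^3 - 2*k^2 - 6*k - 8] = 12*k^2 - 4*k - 6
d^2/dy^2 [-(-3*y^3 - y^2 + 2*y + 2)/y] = 6 - 4/y^3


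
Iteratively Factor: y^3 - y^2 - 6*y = (y)*(y^2 - y - 6) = y*(y + 2)*(y - 3)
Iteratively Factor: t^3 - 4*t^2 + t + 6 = (t + 1)*(t^2 - 5*t + 6) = (t - 3)*(t + 1)*(t - 2)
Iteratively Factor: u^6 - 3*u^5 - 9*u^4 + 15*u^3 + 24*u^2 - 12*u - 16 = (u + 2)*(u^5 - 5*u^4 + u^3 + 13*u^2 - 2*u - 8) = (u + 1)*(u + 2)*(u^4 - 6*u^3 + 7*u^2 + 6*u - 8) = (u - 4)*(u + 1)*(u + 2)*(u^3 - 2*u^2 - u + 2) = (u - 4)*(u - 1)*(u + 1)*(u + 2)*(u^2 - u - 2) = (u - 4)*(u - 2)*(u - 1)*(u + 1)*(u + 2)*(u + 1)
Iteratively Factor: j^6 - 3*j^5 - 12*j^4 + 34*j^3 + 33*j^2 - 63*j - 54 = (j + 3)*(j^5 - 6*j^4 + 6*j^3 + 16*j^2 - 15*j - 18) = (j - 3)*(j + 3)*(j^4 - 3*j^3 - 3*j^2 + 7*j + 6) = (j - 3)*(j + 1)*(j + 3)*(j^3 - 4*j^2 + j + 6) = (j - 3)*(j + 1)^2*(j + 3)*(j^2 - 5*j + 6) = (j - 3)*(j - 2)*(j + 1)^2*(j + 3)*(j - 3)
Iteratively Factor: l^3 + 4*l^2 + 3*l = (l)*(l^2 + 4*l + 3) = l*(l + 1)*(l + 3)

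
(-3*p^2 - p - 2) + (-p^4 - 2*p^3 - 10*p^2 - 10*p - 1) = -p^4 - 2*p^3 - 13*p^2 - 11*p - 3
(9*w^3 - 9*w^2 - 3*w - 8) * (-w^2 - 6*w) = -9*w^5 - 45*w^4 + 57*w^3 + 26*w^2 + 48*w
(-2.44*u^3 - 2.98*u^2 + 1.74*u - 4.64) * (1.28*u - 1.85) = -3.1232*u^4 + 0.6996*u^3 + 7.7402*u^2 - 9.1582*u + 8.584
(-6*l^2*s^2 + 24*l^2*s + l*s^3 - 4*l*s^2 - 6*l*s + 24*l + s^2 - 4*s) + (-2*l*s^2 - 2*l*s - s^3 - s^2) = -6*l^2*s^2 + 24*l^2*s + l*s^3 - 6*l*s^2 - 8*l*s + 24*l - s^3 - 4*s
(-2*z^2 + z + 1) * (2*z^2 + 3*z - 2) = -4*z^4 - 4*z^3 + 9*z^2 + z - 2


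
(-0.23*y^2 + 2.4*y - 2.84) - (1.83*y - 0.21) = -0.23*y^2 + 0.57*y - 2.63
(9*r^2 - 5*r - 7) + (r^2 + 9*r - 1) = 10*r^2 + 4*r - 8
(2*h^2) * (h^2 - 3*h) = 2*h^4 - 6*h^3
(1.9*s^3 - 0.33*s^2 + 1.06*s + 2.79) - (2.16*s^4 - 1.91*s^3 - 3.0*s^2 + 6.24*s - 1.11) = -2.16*s^4 + 3.81*s^3 + 2.67*s^2 - 5.18*s + 3.9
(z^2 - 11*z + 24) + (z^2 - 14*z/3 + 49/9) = 2*z^2 - 47*z/3 + 265/9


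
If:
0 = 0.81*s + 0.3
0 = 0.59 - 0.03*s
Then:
No Solution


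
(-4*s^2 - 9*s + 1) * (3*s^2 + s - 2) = -12*s^4 - 31*s^3 + 2*s^2 + 19*s - 2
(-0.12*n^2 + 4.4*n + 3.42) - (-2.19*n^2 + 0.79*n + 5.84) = 2.07*n^2 + 3.61*n - 2.42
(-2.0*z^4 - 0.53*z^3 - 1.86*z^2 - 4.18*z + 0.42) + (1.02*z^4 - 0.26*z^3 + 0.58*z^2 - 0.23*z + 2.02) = -0.98*z^4 - 0.79*z^3 - 1.28*z^2 - 4.41*z + 2.44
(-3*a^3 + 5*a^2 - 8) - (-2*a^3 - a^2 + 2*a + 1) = -a^3 + 6*a^2 - 2*a - 9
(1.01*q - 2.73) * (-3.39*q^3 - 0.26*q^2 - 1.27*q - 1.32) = -3.4239*q^4 + 8.9921*q^3 - 0.5729*q^2 + 2.1339*q + 3.6036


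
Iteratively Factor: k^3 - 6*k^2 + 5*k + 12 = (k - 4)*(k^2 - 2*k - 3) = (k - 4)*(k + 1)*(k - 3)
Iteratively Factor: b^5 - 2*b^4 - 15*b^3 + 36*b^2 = (b - 3)*(b^4 + b^3 - 12*b^2) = b*(b - 3)*(b^3 + b^2 - 12*b) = b*(b - 3)*(b + 4)*(b^2 - 3*b) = b^2*(b - 3)*(b + 4)*(b - 3)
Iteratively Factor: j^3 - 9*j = (j)*(j^2 - 9) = j*(j - 3)*(j + 3)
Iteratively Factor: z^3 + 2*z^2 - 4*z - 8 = (z + 2)*(z^2 - 4) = (z + 2)^2*(z - 2)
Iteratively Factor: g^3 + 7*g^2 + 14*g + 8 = (g + 1)*(g^2 + 6*g + 8) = (g + 1)*(g + 4)*(g + 2)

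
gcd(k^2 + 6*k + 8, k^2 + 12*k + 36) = 1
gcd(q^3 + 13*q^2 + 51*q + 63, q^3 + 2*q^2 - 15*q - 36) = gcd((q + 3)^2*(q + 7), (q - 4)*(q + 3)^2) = q^2 + 6*q + 9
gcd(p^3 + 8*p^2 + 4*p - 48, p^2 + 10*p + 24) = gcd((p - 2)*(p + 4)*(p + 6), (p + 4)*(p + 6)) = p^2 + 10*p + 24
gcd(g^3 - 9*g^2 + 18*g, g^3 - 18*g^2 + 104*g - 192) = g - 6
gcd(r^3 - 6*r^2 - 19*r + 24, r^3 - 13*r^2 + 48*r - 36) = r - 1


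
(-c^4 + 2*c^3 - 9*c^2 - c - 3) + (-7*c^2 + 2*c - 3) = -c^4 + 2*c^3 - 16*c^2 + c - 6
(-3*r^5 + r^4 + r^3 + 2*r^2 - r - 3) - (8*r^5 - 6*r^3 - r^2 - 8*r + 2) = -11*r^5 + r^4 + 7*r^3 + 3*r^2 + 7*r - 5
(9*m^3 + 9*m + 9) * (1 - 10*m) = -90*m^4 + 9*m^3 - 90*m^2 - 81*m + 9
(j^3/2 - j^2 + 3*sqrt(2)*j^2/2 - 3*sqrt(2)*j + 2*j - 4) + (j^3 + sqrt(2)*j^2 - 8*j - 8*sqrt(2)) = 3*j^3/2 - j^2 + 5*sqrt(2)*j^2/2 - 6*j - 3*sqrt(2)*j - 8*sqrt(2) - 4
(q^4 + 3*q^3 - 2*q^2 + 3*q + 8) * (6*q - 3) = 6*q^5 + 15*q^4 - 21*q^3 + 24*q^2 + 39*q - 24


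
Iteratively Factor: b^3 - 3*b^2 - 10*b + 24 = (b + 3)*(b^2 - 6*b + 8) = (b - 4)*(b + 3)*(b - 2)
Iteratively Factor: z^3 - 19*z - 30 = (z - 5)*(z^2 + 5*z + 6) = (z - 5)*(z + 2)*(z + 3)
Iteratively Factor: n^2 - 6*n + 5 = (n - 5)*(n - 1)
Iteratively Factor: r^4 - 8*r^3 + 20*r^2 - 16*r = (r - 2)*(r^3 - 6*r^2 + 8*r) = (r - 4)*(r - 2)*(r^2 - 2*r) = r*(r - 4)*(r - 2)*(r - 2)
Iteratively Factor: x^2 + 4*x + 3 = (x + 3)*(x + 1)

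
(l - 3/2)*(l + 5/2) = l^2 + l - 15/4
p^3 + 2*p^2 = p^2*(p + 2)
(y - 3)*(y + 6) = y^2 + 3*y - 18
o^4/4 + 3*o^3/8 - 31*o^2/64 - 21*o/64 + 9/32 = (o/4 + 1/4)*(o - 3/4)^2*(o + 2)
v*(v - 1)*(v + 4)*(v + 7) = v^4 + 10*v^3 + 17*v^2 - 28*v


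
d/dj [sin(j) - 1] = cos(j)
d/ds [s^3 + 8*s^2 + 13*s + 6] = 3*s^2 + 16*s + 13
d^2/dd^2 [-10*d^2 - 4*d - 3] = -20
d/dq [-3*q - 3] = -3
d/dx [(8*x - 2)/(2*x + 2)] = 5/(x + 1)^2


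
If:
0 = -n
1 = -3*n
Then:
No Solution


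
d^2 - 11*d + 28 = (d - 7)*(d - 4)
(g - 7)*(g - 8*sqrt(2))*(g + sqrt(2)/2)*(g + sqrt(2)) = g^4 - 13*sqrt(2)*g^3/2 - 7*g^3 - 23*g^2 + 91*sqrt(2)*g^2/2 - 8*sqrt(2)*g + 161*g + 56*sqrt(2)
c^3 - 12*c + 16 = (c - 2)^2*(c + 4)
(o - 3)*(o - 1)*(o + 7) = o^3 + 3*o^2 - 25*o + 21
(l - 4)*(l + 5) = l^2 + l - 20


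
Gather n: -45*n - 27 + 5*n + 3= -40*n - 24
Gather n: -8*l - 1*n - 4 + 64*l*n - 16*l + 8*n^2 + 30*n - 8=-24*l + 8*n^2 + n*(64*l + 29) - 12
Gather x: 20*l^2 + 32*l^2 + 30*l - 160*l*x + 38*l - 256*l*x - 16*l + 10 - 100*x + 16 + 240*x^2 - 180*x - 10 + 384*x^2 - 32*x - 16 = 52*l^2 + 52*l + 624*x^2 + x*(-416*l - 312)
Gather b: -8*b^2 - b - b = -8*b^2 - 2*b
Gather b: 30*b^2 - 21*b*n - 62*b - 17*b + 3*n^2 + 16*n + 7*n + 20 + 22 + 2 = 30*b^2 + b*(-21*n - 79) + 3*n^2 + 23*n + 44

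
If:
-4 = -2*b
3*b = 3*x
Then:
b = 2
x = 2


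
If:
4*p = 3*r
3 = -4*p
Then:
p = -3/4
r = -1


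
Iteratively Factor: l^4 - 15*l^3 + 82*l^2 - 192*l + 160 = (l - 5)*(l^3 - 10*l^2 + 32*l - 32) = (l - 5)*(l - 4)*(l^2 - 6*l + 8) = (l - 5)*(l - 4)*(l - 2)*(l - 4)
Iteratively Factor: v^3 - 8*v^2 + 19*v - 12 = (v - 3)*(v^2 - 5*v + 4) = (v - 3)*(v - 1)*(v - 4)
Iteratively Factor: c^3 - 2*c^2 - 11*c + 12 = (c + 3)*(c^2 - 5*c + 4) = (c - 4)*(c + 3)*(c - 1)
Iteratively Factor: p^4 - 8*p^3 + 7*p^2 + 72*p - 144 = (p - 4)*(p^3 - 4*p^2 - 9*p + 36) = (p - 4)*(p + 3)*(p^2 - 7*p + 12) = (p - 4)^2*(p + 3)*(p - 3)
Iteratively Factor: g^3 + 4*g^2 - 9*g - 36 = (g + 3)*(g^2 + g - 12) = (g - 3)*(g + 3)*(g + 4)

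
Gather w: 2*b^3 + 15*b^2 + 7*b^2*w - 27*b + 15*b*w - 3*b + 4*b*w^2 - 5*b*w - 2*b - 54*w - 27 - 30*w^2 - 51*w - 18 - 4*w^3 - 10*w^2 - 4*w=2*b^3 + 15*b^2 - 32*b - 4*w^3 + w^2*(4*b - 40) + w*(7*b^2 + 10*b - 109) - 45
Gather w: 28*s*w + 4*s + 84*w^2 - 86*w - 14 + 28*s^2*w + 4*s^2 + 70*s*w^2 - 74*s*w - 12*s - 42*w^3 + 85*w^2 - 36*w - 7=4*s^2 - 8*s - 42*w^3 + w^2*(70*s + 169) + w*(28*s^2 - 46*s - 122) - 21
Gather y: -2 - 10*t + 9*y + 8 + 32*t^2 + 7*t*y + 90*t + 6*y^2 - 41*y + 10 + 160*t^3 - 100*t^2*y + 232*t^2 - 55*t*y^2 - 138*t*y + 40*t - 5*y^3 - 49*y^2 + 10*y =160*t^3 + 264*t^2 + 120*t - 5*y^3 + y^2*(-55*t - 43) + y*(-100*t^2 - 131*t - 22) + 16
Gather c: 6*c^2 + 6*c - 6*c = 6*c^2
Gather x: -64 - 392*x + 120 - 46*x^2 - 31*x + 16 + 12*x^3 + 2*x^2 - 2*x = 12*x^3 - 44*x^2 - 425*x + 72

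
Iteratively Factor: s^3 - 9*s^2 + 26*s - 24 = (s - 4)*(s^2 - 5*s + 6) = (s - 4)*(s - 2)*(s - 3)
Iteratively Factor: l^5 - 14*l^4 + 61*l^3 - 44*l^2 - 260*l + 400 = (l - 5)*(l^4 - 9*l^3 + 16*l^2 + 36*l - 80) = (l - 5)*(l + 2)*(l^3 - 11*l^2 + 38*l - 40) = (l - 5)*(l - 2)*(l + 2)*(l^2 - 9*l + 20) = (l - 5)^2*(l - 2)*(l + 2)*(l - 4)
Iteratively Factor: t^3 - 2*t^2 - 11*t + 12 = (t - 1)*(t^2 - t - 12) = (t - 4)*(t - 1)*(t + 3)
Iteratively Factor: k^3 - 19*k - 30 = (k + 3)*(k^2 - 3*k - 10) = (k - 5)*(k + 3)*(k + 2)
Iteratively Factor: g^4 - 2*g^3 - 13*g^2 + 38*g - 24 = (g - 2)*(g^3 - 13*g + 12) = (g - 3)*(g - 2)*(g^2 + 3*g - 4) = (g - 3)*(g - 2)*(g + 4)*(g - 1)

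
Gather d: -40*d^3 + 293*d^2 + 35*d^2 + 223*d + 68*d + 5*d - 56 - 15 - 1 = -40*d^3 + 328*d^2 + 296*d - 72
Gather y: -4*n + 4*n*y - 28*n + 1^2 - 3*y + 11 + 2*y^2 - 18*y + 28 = -32*n + 2*y^2 + y*(4*n - 21) + 40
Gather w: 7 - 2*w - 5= 2 - 2*w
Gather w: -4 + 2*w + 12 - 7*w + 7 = 15 - 5*w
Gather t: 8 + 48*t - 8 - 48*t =0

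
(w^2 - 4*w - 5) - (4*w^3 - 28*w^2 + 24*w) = -4*w^3 + 29*w^2 - 28*w - 5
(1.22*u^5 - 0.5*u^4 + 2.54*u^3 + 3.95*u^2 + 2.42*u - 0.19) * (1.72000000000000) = 2.0984*u^5 - 0.86*u^4 + 4.3688*u^3 + 6.794*u^2 + 4.1624*u - 0.3268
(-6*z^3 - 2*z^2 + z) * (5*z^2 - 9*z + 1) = -30*z^5 + 44*z^4 + 17*z^3 - 11*z^2 + z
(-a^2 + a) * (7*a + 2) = -7*a^3 + 5*a^2 + 2*a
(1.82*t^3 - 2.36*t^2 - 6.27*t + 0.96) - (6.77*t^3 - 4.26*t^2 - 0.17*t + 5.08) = -4.95*t^3 + 1.9*t^2 - 6.1*t - 4.12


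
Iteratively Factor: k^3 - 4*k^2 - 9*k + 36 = (k + 3)*(k^2 - 7*k + 12) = (k - 4)*(k + 3)*(k - 3)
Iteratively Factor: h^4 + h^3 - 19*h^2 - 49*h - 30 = (h - 5)*(h^3 + 6*h^2 + 11*h + 6) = (h - 5)*(h + 1)*(h^2 + 5*h + 6) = (h - 5)*(h + 1)*(h + 3)*(h + 2)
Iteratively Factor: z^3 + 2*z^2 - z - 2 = (z - 1)*(z^2 + 3*z + 2) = (z - 1)*(z + 1)*(z + 2)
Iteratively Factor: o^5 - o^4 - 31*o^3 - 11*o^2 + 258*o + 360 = (o - 5)*(o^4 + 4*o^3 - 11*o^2 - 66*o - 72) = (o - 5)*(o + 3)*(o^3 + o^2 - 14*o - 24) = (o - 5)*(o + 3)^2*(o^2 - 2*o - 8) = (o - 5)*(o - 4)*(o + 3)^2*(o + 2)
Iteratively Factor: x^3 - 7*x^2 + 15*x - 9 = (x - 1)*(x^2 - 6*x + 9) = (x - 3)*(x - 1)*(x - 3)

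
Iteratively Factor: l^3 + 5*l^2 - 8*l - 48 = (l + 4)*(l^2 + l - 12) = (l - 3)*(l + 4)*(l + 4)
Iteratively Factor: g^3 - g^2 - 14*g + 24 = (g + 4)*(g^2 - 5*g + 6) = (g - 3)*(g + 4)*(g - 2)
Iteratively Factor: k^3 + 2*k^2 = (k)*(k^2 + 2*k) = k*(k + 2)*(k)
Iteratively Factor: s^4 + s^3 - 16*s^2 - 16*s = (s - 4)*(s^3 + 5*s^2 + 4*s) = (s - 4)*(s + 1)*(s^2 + 4*s) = (s - 4)*(s + 1)*(s + 4)*(s)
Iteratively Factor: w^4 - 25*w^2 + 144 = (w + 4)*(w^3 - 4*w^2 - 9*w + 36) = (w + 3)*(w + 4)*(w^2 - 7*w + 12) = (w - 3)*(w + 3)*(w + 4)*(w - 4)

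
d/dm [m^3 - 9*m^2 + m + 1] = 3*m^2 - 18*m + 1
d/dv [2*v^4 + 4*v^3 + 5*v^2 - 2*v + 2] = 8*v^3 + 12*v^2 + 10*v - 2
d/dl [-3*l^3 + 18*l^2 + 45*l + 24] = -9*l^2 + 36*l + 45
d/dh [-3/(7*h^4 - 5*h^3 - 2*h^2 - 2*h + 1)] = 3*(28*h^3 - 15*h^2 - 4*h - 2)/(-7*h^4 + 5*h^3 + 2*h^2 + 2*h - 1)^2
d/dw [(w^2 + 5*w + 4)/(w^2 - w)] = 2*(-3*w^2 - 4*w + 2)/(w^2*(w^2 - 2*w + 1))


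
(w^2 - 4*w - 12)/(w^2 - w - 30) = (w + 2)/(w + 5)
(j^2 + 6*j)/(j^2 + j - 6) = j*(j + 6)/(j^2 + j - 6)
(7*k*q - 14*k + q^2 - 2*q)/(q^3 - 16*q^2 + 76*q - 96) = (7*k + q)/(q^2 - 14*q + 48)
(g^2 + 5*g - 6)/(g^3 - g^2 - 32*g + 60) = (g - 1)/(g^2 - 7*g + 10)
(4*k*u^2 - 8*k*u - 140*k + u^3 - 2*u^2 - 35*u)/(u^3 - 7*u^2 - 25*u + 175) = (4*k + u)/(u - 5)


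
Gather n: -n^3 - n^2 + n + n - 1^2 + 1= -n^3 - n^2 + 2*n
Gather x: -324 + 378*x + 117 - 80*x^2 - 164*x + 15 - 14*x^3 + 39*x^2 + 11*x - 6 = -14*x^3 - 41*x^2 + 225*x - 198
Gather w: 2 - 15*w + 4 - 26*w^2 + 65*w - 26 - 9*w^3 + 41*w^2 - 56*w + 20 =-9*w^3 + 15*w^2 - 6*w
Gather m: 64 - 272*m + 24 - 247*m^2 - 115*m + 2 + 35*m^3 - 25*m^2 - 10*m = 35*m^3 - 272*m^2 - 397*m + 90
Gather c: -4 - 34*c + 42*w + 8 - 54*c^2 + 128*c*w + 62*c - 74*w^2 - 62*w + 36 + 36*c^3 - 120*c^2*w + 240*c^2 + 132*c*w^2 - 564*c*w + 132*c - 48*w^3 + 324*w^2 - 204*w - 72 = 36*c^3 + c^2*(186 - 120*w) + c*(132*w^2 - 436*w + 160) - 48*w^3 + 250*w^2 - 224*w - 32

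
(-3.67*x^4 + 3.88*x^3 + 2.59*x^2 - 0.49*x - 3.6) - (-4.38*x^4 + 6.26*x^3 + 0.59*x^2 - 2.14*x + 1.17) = 0.71*x^4 - 2.38*x^3 + 2.0*x^2 + 1.65*x - 4.77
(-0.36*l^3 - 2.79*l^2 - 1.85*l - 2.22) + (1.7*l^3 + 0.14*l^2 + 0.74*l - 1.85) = 1.34*l^3 - 2.65*l^2 - 1.11*l - 4.07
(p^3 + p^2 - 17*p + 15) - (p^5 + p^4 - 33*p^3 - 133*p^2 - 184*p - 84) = -p^5 - p^4 + 34*p^3 + 134*p^2 + 167*p + 99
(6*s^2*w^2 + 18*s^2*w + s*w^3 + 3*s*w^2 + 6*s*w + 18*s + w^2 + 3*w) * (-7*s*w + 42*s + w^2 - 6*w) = -42*s^3*w^3 + 126*s^3*w^2 + 756*s^3*w - s^2*w^4 + 3*s^2*w^3 - 24*s^2*w^2 + 126*s^2*w + 756*s^2 + s*w^5 - 3*s*w^4 - 19*s*w^3 + 3*s*w^2 + 18*s*w + w^4 - 3*w^3 - 18*w^2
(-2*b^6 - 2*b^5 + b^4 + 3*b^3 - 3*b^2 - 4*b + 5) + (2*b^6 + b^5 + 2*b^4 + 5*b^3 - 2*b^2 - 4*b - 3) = -b^5 + 3*b^4 + 8*b^3 - 5*b^2 - 8*b + 2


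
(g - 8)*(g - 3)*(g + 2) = g^3 - 9*g^2 + 2*g + 48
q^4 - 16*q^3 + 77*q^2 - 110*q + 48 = (q - 8)*(q - 6)*(q - 1)^2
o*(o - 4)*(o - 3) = o^3 - 7*o^2 + 12*o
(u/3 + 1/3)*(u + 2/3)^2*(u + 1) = u^4/3 + 10*u^3/9 + 37*u^2/27 + 20*u/27 + 4/27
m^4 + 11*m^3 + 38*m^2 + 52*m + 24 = (m + 1)*(m + 2)^2*(m + 6)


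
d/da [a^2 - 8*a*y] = 2*a - 8*y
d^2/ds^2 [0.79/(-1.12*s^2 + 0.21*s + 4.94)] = (-1.981952*s^2 + 0.371616*s + 0.79*(2.24*s - 0.21)*(4.48*s - 0.42) + 8.741824)/(-1.12*s^2 + 0.21*s + 4.94)^3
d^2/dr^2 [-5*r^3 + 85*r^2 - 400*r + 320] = 170 - 30*r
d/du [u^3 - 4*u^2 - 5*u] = 3*u^2 - 8*u - 5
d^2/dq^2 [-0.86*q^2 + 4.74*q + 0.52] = -1.72000000000000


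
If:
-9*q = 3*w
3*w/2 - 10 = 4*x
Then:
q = -8*x/9 - 20/9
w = 8*x/3 + 20/3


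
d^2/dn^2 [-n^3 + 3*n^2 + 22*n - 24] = 6 - 6*n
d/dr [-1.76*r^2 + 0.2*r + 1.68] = 0.2 - 3.52*r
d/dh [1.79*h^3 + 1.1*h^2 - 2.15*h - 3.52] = 5.37*h^2 + 2.2*h - 2.15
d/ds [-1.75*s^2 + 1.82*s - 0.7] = 1.82 - 3.5*s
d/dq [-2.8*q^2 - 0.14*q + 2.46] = -5.6*q - 0.14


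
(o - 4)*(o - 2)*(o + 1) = o^3 - 5*o^2 + 2*o + 8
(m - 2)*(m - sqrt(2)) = m^2 - 2*m - sqrt(2)*m + 2*sqrt(2)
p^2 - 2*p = p*(p - 2)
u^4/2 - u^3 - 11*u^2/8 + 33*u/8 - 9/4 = (u/2 + 1)*(u - 3/2)^2*(u - 1)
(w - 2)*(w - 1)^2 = w^3 - 4*w^2 + 5*w - 2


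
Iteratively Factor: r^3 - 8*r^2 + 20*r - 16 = (r - 4)*(r^2 - 4*r + 4) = (r - 4)*(r - 2)*(r - 2)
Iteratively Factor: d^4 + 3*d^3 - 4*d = (d)*(d^3 + 3*d^2 - 4) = d*(d + 2)*(d^2 + d - 2) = d*(d + 2)^2*(d - 1)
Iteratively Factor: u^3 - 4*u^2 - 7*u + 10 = (u - 1)*(u^2 - 3*u - 10) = (u - 1)*(u + 2)*(u - 5)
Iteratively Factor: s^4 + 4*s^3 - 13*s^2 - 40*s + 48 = (s + 4)*(s^3 - 13*s + 12) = (s - 1)*(s + 4)*(s^2 + s - 12) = (s - 3)*(s - 1)*(s + 4)*(s + 4)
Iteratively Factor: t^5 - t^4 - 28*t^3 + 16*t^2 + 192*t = (t - 4)*(t^4 + 3*t^3 - 16*t^2 - 48*t) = t*(t - 4)*(t^3 + 3*t^2 - 16*t - 48) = t*(t - 4)^2*(t^2 + 7*t + 12) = t*(t - 4)^2*(t + 3)*(t + 4)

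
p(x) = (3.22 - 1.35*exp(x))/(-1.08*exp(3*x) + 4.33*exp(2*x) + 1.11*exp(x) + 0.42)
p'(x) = (3.22 - 1.35*exp(x))*(3.24*exp(3*x) - 8.66*exp(2*x) - 1.11*exp(x))/(-1.08*exp(3*x) + 4.33*exp(2*x) + 1.11*exp(x) + 0.42)^2 - 1.35*exp(x)/(-1.08*exp(3*x) + 4.33*exp(2*x) + 1.11*exp(x) + 0.42)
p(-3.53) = 6.97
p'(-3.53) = -0.70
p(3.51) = 0.00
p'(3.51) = -0.00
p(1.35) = -0.28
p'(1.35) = -2.79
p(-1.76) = 4.07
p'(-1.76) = -2.71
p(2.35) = 0.01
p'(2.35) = -0.03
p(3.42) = 0.00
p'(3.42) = -0.00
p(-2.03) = 4.77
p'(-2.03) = -2.43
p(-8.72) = 7.66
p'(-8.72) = -0.00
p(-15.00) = 7.67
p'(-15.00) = 0.00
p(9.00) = 0.00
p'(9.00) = 0.00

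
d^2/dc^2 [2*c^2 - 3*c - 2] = 4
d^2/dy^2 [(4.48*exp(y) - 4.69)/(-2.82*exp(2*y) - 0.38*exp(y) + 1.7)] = (-35.626752*exp(4*y) + 153.987792*exp(3*y) - 113.785308*exp(2*y) + 87.718596*exp(y) - 9.91746)*exp(y)/(22.425768*exp(6*y) + 9.065736*exp(5*y) - 39.335616*exp(4*y) - 10.875448*exp(3*y) + 23.71296*exp(2*y) + 3.2946*exp(y) - 4.913)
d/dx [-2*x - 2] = -2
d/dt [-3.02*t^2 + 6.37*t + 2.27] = 6.37 - 6.04*t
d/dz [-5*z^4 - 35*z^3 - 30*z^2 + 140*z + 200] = -20*z^3 - 105*z^2 - 60*z + 140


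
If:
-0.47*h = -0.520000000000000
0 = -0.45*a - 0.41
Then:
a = -0.91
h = 1.11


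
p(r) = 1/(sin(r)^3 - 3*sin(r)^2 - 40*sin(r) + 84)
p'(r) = (-3*sin(r)^2*cos(r) + 6*sin(r)*cos(r) + 40*cos(r))/(sin(r)^3 - 3*sin(r)^2 - 40*sin(r) + 84)^2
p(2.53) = 0.02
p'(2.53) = -0.01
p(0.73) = 0.02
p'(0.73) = 0.01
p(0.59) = 0.02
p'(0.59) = 0.01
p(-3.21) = 0.01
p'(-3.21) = -0.01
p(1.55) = 0.02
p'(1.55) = 0.00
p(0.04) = 0.01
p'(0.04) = 0.01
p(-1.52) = 0.01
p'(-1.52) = 0.00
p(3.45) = 0.01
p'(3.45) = -0.00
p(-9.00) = 0.01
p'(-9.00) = 0.00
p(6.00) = 0.01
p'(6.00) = 0.00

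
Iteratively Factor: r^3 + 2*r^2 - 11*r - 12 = (r - 3)*(r^2 + 5*r + 4) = (r - 3)*(r + 1)*(r + 4)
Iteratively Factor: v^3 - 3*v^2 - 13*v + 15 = (v + 3)*(v^2 - 6*v + 5) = (v - 5)*(v + 3)*(v - 1)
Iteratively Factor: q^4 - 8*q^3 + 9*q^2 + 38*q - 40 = (q - 4)*(q^3 - 4*q^2 - 7*q + 10) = (q - 5)*(q - 4)*(q^2 + q - 2) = (q - 5)*(q - 4)*(q + 2)*(q - 1)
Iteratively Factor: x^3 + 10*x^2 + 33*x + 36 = (x + 3)*(x^2 + 7*x + 12) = (x + 3)^2*(x + 4)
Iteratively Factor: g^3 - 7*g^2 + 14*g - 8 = (g - 1)*(g^2 - 6*g + 8) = (g - 2)*(g - 1)*(g - 4)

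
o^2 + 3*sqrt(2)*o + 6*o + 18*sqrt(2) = (o + 6)*(o + 3*sqrt(2))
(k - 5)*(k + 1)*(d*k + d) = d*k^3 - 3*d*k^2 - 9*d*k - 5*d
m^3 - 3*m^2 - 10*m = m*(m - 5)*(m + 2)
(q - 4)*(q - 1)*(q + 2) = q^3 - 3*q^2 - 6*q + 8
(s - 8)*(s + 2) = s^2 - 6*s - 16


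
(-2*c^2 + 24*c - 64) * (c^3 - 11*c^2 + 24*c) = -2*c^5 + 46*c^4 - 376*c^3 + 1280*c^2 - 1536*c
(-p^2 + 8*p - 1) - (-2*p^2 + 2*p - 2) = p^2 + 6*p + 1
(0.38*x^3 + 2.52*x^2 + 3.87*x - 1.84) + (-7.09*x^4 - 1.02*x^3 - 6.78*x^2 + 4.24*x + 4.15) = -7.09*x^4 - 0.64*x^3 - 4.26*x^2 + 8.11*x + 2.31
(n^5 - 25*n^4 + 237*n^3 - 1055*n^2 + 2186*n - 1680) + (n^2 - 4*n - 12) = n^5 - 25*n^4 + 237*n^3 - 1054*n^2 + 2182*n - 1692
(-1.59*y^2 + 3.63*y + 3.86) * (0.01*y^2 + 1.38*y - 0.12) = -0.0159*y^4 - 2.1579*y^3 + 5.2388*y^2 + 4.8912*y - 0.4632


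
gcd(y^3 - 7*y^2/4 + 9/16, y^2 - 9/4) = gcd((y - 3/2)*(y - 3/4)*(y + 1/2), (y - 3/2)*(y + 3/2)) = y - 3/2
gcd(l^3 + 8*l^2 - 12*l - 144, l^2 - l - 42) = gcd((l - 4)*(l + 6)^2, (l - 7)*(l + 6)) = l + 6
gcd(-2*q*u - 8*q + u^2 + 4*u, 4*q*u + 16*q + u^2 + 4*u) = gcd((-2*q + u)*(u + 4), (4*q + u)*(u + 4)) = u + 4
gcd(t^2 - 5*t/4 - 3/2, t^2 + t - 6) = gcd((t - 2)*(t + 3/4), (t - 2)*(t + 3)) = t - 2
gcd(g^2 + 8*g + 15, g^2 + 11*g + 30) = g + 5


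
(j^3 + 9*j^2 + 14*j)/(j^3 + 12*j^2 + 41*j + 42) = j/(j + 3)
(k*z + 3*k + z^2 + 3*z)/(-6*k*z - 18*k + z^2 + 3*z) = (k + z)/(-6*k + z)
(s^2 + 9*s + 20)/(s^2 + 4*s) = (s + 5)/s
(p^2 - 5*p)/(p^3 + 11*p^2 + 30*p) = (p - 5)/(p^2 + 11*p + 30)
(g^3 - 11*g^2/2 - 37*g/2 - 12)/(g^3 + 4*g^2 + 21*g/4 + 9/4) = 2*(g - 8)/(2*g + 3)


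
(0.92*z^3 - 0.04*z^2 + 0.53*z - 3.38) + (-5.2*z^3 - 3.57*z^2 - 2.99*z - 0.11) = -4.28*z^3 - 3.61*z^2 - 2.46*z - 3.49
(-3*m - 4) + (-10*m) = -13*m - 4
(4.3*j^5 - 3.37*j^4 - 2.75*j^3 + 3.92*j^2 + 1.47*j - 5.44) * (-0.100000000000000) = -0.43*j^5 + 0.337*j^4 + 0.275*j^3 - 0.392*j^2 - 0.147*j + 0.544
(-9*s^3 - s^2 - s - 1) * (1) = -9*s^3 - s^2 - s - 1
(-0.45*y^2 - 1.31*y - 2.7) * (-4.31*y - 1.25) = 1.9395*y^3 + 6.2086*y^2 + 13.2745*y + 3.375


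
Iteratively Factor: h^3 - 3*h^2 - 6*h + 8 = (h - 1)*(h^2 - 2*h - 8) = (h - 1)*(h + 2)*(h - 4)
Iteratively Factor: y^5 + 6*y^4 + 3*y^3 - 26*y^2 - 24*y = (y + 4)*(y^4 + 2*y^3 - 5*y^2 - 6*y) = (y + 3)*(y + 4)*(y^3 - y^2 - 2*y) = (y - 2)*(y + 3)*(y + 4)*(y^2 + y) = (y - 2)*(y + 1)*(y + 3)*(y + 4)*(y)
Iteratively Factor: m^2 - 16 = (m - 4)*(m + 4)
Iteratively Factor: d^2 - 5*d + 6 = (d - 3)*(d - 2)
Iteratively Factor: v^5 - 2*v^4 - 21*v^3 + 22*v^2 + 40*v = (v + 1)*(v^4 - 3*v^3 - 18*v^2 + 40*v) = v*(v + 1)*(v^3 - 3*v^2 - 18*v + 40) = v*(v - 2)*(v + 1)*(v^2 - v - 20) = v*(v - 2)*(v + 1)*(v + 4)*(v - 5)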